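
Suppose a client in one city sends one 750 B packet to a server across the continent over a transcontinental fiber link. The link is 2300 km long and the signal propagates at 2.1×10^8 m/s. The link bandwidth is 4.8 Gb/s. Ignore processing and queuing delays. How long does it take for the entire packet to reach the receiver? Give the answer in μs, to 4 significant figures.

L = 750 × 8 = 6000 bits.
Transmission delay = L/R = 6000 / 4800000000 = 1.25 μs.
Propagation delay = d/s = 2300000 m / 210000000 m/s = 10952.4 μs.
Total = 10950 μs.

10950 μs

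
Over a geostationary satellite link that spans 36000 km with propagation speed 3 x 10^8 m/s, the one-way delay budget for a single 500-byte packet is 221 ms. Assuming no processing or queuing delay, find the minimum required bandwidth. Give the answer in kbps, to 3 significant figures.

39.6 kbps

L = 4000 bits.
Propagation delay = 36000000 / 300000000 = 120 ms.
Transmission budget = 221 − 120 = 101 ms.
R ≥ L / t_tx = 4000 bits / 0.101 s = 39.6 kbps.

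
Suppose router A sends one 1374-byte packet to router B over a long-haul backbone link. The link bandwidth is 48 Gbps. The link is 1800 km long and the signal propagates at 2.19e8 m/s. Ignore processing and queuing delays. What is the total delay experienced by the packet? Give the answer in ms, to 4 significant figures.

8.219 ms

L = 1374 × 8 = 10992 bits.
Transmission delay = L/R = 10992 / 48000000000 = 0.000229 ms.
Propagation delay = d/s = 1800000 m / 219000000 m/s = 8.21918 ms.
Total = 8.219 ms.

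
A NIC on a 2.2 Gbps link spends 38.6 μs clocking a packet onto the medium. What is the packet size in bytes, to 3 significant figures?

L = R × t_tx = 2200000000 b/s × 3.86e-05 s = 84920 bits.
In bytes: 84920 / 8 = 10600 bytes.

10600 bytes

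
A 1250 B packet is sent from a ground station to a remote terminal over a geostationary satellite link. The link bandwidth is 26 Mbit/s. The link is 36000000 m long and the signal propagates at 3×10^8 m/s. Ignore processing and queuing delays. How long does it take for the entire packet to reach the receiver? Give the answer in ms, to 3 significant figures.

L = 1250 × 8 = 10000 bits.
Transmission delay = L/R = 10000 / 26000000 = 0.384615 ms.
Propagation delay = d/s = 36000000 m / 300000000 m/s = 120 ms.
Total = 120 ms.

120 ms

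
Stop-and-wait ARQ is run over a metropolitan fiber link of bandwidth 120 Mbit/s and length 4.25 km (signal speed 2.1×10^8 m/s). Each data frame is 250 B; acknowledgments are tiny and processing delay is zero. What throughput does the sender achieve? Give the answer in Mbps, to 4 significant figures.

35.00 Mbps

t_tx = L/R = 2000/120000000 = 1.66667e-05 s.
t_prop = 4250/210000000 = 2.02381e-05 s; RTT = 4.04762e-05 s.
Cycle = t_tx + RTT = 5.71429e-05 s.
Throughput = L / cycle = 2000 / 5.71429e-05 = 35.00 Mbps.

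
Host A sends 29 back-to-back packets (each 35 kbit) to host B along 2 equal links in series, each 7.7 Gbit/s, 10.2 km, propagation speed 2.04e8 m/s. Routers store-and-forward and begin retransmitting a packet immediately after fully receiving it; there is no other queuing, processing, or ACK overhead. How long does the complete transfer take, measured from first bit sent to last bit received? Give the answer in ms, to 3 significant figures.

Per-hop transmission t_tx = L/R = 35000/7700000000 = 0.00454545 ms.
Per-hop propagation t_prop = 10200/204000000 = 0.05 ms.
Pipeline fill: first packet needs 2·t_tx to clear all hops; remaining 28 packets each add one t_tx.
Total = (2+29-1)·t_tx + 2·t_prop = 30·0.00454545 + 2·0.05 = 0.236 ms.

0.236 ms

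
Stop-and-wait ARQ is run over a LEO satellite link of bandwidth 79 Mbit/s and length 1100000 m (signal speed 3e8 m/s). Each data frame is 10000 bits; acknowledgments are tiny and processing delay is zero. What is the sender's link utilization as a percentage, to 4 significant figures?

t_tx = L/R = 10000/79000000 = 0.000126582 s.
t_prop = 1100000/300000000 = 0.00366667 s; RTT = 0.00733333 s.
Cycle = t_tx + RTT = 0.00745992 s.
Utilization = t_tx / cycle = 0.000126582/0.00745992 = 1.697 %.

1.697 %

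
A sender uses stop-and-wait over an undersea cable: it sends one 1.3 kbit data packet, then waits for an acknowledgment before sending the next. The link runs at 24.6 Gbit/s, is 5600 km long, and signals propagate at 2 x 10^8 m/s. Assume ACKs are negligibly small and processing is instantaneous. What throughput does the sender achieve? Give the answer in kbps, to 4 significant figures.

t_tx = L/R = 1300/24600000000 = 5.28455e-08 s.
t_prop = 5600000/200000000 = 0.028 s; RTT = 0.056 s.
Cycle = t_tx + RTT = 0.0560001 s.
Throughput = L / cycle = 1300 / 0.0560001 = 23.21 kbps.

23.21 kbps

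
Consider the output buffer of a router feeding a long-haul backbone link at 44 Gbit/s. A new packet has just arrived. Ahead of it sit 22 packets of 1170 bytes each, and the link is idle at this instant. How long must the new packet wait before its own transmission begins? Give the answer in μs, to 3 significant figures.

4.68 μs

Each queued packet: L/R = 9360/44000000000 = 0.212727 μs.
22 queued → 4.68 μs.
Queuing delay = 4.68 μs.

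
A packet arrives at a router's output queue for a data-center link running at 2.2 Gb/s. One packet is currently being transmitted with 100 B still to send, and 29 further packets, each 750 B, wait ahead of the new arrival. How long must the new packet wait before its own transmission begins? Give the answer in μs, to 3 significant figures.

Each queued packet: L/R = 6000/2200000000 = 2.72727 μs.
29 queued → 79.0909 μs.
Plus remaining 800 bits of current packet: 0.363636 μs.
Queuing delay = 79.5 μs.

79.5 μs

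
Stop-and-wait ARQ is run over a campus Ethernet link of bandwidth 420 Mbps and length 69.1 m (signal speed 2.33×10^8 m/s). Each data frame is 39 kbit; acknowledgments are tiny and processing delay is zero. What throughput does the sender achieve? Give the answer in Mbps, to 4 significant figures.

417.3 Mbps

t_tx = L/R = 39000/420000000 = 9.28571e-05 s.
t_prop = 69.1/233000000 = 2.96567e-07 s; RTT = 5.93133e-07 s.
Cycle = t_tx + RTT = 9.34503e-05 s.
Throughput = L / cycle = 39000 / 9.34503e-05 = 417.3 Mbps.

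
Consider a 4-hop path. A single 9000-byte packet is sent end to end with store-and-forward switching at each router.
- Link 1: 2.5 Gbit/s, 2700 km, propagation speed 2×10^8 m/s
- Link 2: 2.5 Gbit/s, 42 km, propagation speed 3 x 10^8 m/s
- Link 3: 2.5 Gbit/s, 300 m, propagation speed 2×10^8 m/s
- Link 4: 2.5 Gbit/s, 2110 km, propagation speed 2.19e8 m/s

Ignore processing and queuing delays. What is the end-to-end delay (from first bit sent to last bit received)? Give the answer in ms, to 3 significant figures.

L = 9000 × 8 = 72000 bits.
Transmission delay per hop = L/R = 72000/2500000000 = 0.0288 ms; 4 hops → 0.1152 ms.
Propagation delays (d/s per hop): 13.5, 0.14, 0.0015, 9.6347 ms; sum = 23.2762 ms.
End-to-end = 23.4 ms.

23.4 ms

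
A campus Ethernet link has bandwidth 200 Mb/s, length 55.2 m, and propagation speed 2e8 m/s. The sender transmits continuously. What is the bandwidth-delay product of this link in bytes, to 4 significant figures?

Propagation delay = 55.2 / 200000000 = 2.76e-07 s.
BDP = R × t_prop = 200000000 × 2.76e-07 = 55.2 bits.
In bytes: 55.2/8 = 6.900 bytes.

6.900 bytes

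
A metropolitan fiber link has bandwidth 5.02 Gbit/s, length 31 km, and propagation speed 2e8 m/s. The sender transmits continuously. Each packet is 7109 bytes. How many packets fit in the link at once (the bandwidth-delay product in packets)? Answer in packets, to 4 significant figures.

13.68 packets

Propagation delay = 31000 / 200000000 = 0.000155 s.
BDP = R × t_prop = 5020000000 × 0.000155 = 778100 bits.
In packets of 56872 bits: 13.68 packets.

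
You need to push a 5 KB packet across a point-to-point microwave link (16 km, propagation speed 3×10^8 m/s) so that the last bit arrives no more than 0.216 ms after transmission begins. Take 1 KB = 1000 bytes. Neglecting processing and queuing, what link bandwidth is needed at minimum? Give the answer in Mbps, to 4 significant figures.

L = 40000 bits.
Propagation delay = 16000 / 300000000 = 0.0533333 ms.
Transmission budget = 0.216 − 0.0533333 = 0.162667 ms.
R ≥ L / t_tx = 40000 bits / 0.000162667 s = 245.9 Mbps.

245.9 Mbps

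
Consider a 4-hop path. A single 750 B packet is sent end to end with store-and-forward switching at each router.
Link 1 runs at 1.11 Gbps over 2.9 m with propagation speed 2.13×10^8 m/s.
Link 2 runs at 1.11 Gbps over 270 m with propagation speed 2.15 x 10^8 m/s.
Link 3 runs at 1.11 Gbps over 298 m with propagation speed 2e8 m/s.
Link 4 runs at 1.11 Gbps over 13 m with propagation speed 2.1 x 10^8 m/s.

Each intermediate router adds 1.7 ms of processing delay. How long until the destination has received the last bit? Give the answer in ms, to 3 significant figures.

L = 750 × 8 = 6000 bits.
Transmission delay per hop = L/R = 6000/1110000000 = 0.00540541 ms; 4 hops → 0.0216216 ms.
Propagation delays (d/s per hop): 1.3615e-05, 0.00125581, 0.00149, 6.19048e-05 ms; sum = 0.00282133 ms.
Processing at 3 router(s): 3 × 1.7 ms = 5.1 ms.
End-to-end = 5.12 ms.

5.12 ms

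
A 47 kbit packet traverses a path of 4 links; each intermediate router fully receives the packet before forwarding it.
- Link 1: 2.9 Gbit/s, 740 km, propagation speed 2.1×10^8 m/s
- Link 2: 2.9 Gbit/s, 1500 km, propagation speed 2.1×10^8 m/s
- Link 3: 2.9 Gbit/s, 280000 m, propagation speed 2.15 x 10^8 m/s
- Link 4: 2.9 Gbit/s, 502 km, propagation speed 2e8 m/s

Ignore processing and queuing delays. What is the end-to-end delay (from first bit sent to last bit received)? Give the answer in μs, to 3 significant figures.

14500 μs

L = 47000 bits.
Transmission delay per hop = L/R = 47000/2900000000 = 16.2069 μs; 4 hops → 64.8276 μs.
Propagation delays (d/s per hop): 3523.81, 7142.86, 1302.33, 2510 μs; sum = 14479 μs.
End-to-end = 14500 μs.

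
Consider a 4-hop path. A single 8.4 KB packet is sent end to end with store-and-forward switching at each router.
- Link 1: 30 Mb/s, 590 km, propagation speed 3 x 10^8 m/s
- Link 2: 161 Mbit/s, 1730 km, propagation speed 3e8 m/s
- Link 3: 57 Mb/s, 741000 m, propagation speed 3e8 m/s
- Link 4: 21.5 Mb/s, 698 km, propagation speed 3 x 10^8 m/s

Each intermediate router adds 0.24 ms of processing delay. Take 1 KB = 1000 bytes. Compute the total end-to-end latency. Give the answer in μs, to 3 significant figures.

20200 μs

L = 67200 bits.
Transmission delays (L/R per hop): 2240, 417.391, 1178.95, 3125.58 μs; sum = 6961.92 μs.
Propagation delays (d/s per hop): 1966.67, 5766.67, 2470, 2326.67 μs; sum = 12530 μs.
Processing at 3 router(s): 3 × 0.24 ms = 720 μs.
End-to-end = 20200 μs.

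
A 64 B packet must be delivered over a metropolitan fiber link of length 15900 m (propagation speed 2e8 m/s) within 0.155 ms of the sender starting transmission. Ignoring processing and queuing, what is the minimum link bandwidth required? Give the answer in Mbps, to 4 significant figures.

6.781 Mbps

L = 512 bits.
Propagation delay = 15900 / 200000000 = 0.0795 ms.
Transmission budget = 0.155 − 0.0795 = 0.0755 ms.
R ≥ L / t_tx = 512 bits / 7.55e-05 s = 6.781 Mbps.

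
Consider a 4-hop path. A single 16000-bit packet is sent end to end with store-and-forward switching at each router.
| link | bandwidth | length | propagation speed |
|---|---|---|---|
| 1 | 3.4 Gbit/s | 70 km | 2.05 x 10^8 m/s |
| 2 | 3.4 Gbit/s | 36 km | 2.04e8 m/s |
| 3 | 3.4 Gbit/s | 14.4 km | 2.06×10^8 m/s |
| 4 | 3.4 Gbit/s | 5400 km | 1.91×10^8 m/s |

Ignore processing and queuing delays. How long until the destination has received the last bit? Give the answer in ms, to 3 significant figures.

28.9 ms

Transmission delay per hop = L/R = 16000/3400000000 = 0.00470588 ms; 4 hops → 0.0188235 ms.
Propagation delays (d/s per hop): 0.341463, 0.176471, 0.0699029, 28.2723 ms; sum = 28.8601 ms.
End-to-end = 28.9 ms.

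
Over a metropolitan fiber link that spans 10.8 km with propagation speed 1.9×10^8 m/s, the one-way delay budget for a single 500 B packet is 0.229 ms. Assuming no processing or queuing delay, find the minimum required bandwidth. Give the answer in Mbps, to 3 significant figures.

L = 4000 bits.
Propagation delay = 10800 / 190000000 = 0.0568421 ms.
Transmission budget = 0.229 − 0.0568421 = 0.172158 ms.
R ≥ L / t_tx = 4000 bits / 0.000172158 s = 23.2 Mbps.

23.2 Mbps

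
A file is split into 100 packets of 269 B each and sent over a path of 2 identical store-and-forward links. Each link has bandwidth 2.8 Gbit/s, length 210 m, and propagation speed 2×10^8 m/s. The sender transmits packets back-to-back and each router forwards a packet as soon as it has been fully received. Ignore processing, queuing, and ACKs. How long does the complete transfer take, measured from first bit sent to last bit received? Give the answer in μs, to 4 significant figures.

79.73 μs

Per-hop transmission t_tx = L/R = 2152/2800000000 = 0.768571 μs.
Per-hop propagation t_prop = 210/200000000 = 1.05 μs.
Pipeline fill: first packet needs 2·t_tx to clear all hops; remaining 99 packets each add one t_tx.
Total = (2+100-1)·t_tx + 2·t_prop = 101·0.768571 + 2·1.05 = 79.73 μs.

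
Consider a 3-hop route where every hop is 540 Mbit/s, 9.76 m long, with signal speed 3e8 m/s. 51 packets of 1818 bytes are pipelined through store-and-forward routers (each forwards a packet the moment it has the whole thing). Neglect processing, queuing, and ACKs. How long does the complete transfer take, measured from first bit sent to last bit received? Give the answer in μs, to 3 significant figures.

Per-hop transmission t_tx = L/R = 14544/540000000 = 26.9333 μs.
Per-hop propagation t_prop = 9.76/300000000 = 0.0325333 μs.
Pipeline fill: first packet needs 3·t_tx to clear all hops; remaining 50 packets each add one t_tx.
Total = (3+51-1)·t_tx + 3·t_prop = 53·26.9333 + 3·0.0325333 = 1430 μs.

1430 μs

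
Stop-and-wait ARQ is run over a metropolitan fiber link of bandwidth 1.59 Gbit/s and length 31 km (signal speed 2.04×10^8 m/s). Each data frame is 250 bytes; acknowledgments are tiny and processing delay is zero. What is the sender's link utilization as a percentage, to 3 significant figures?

t_tx = L/R = 2000/1590000000 = 1.25786e-06 s.
t_prop = 31000/204000000 = 0.000151961 s; RTT = 0.000303922 s.
Cycle = t_tx + RTT = 0.000305179 s.
Utilization = t_tx / cycle = 1.25786e-06/0.000305179 = 0.412 %.

0.412 %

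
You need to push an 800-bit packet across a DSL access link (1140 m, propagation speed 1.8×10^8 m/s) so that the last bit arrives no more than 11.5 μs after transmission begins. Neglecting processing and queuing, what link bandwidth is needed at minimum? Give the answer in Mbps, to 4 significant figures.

154.8 Mbps

Propagation delay = 1140 / 180000000 = 6.33333 μs.
Transmission budget = 11.5 − 6.33333 = 5.16667 μs.
R ≥ L / t_tx = 800 bits / 5.16667e-06 s = 154.8 Mbps.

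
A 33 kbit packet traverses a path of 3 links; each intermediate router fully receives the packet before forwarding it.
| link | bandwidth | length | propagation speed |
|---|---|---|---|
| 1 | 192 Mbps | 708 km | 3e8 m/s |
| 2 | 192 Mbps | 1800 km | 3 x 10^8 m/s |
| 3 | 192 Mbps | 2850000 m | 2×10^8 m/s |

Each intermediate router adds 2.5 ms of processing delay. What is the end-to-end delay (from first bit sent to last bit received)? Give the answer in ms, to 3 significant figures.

L = 33000 bits.
Transmission delay per hop = L/R = 33000/192000000 = 0.171875 ms; 3 hops → 0.515625 ms.
Propagation delays (d/s per hop): 2.36, 6, 14.25 ms; sum = 22.61 ms.
Processing at 2 router(s): 2 × 2.5 ms = 5 ms.
End-to-end = 28.1 ms.

28.1 ms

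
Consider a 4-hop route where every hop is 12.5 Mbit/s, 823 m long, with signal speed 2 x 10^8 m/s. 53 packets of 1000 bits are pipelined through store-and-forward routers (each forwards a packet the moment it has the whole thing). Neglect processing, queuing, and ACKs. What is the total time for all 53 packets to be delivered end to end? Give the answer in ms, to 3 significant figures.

4.50 ms

Per-hop transmission t_tx = L/R = 1000/12500000 = 0.08 ms.
Per-hop propagation t_prop = 823/200000000 = 0.004115 ms.
Pipeline fill: first packet needs 4·t_tx to clear all hops; remaining 52 packets each add one t_tx.
Total = (4+53-1)·t_tx + 4·t_prop = 56·0.08 + 4·0.004115 = 4.50 ms.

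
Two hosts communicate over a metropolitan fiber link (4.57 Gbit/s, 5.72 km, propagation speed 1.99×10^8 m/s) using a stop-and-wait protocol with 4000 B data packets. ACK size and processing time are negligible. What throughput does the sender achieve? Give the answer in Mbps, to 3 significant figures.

t_tx = L/R = 32000/4570000000 = 7.00219e-06 s.
t_prop = 5720/199000000 = 2.87437e-05 s; RTT = 5.74874e-05 s.
Cycle = t_tx + RTT = 6.44896e-05 s.
Throughput = L / cycle = 32000 / 6.44896e-05 = 496 Mbps.

496 Mbps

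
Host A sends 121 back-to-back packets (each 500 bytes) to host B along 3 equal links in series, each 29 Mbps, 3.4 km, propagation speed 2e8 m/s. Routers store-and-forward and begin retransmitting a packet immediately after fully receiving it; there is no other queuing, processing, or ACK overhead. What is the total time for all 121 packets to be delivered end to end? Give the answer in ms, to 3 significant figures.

17.0 ms

Per-hop transmission t_tx = L/R = 4000/29000000 = 0.137931 ms.
Per-hop propagation t_prop = 3400/200000000 = 0.017 ms.
Pipeline fill: first packet needs 3·t_tx to clear all hops; remaining 120 packets each add one t_tx.
Total = (3+121-1)·t_tx + 3·t_prop = 123·0.137931 + 3·0.017 = 17.0 ms.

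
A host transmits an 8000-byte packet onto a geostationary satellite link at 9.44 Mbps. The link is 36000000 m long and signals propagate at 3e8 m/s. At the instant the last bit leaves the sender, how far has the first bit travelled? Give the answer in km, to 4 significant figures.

2034 km

t_tx = L/R = 64000/9440000 = 0.00677966 s.
Distance = s × t_tx = 300000000 × 0.00677966 = 2034 km.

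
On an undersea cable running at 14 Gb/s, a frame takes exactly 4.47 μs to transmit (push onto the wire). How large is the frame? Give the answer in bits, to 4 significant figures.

L = R × t_tx = 14000000000 b/s × 4.47e-06 s = 62580 bits.

62580 bits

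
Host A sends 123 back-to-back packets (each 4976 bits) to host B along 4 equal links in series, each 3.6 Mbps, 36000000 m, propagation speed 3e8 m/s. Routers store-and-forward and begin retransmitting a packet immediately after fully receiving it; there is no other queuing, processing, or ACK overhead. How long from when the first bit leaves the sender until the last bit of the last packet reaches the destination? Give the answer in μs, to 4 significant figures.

654200 μs

Per-hop transmission t_tx = L/R = 4976/3600000 = 1382.22 μs.
Per-hop propagation t_prop = 36000000/300000000 = 120000 μs.
Pipeline fill: first packet needs 4·t_tx to clear all hops; remaining 122 packets each add one t_tx.
Total = (4+123-1)·t_tx + 4·t_prop = 126·1382.22 + 4·120000 = 654200 μs.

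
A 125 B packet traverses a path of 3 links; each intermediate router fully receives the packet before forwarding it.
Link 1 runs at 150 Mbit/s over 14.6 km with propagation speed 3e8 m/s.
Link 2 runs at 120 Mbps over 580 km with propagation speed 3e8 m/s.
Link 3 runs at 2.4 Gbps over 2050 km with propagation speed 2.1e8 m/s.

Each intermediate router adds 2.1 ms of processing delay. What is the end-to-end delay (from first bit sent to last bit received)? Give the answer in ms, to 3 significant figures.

16.0 ms

L = 125 × 8 = 1000 bits.
Transmission delays (L/R per hop): 0.00666667, 0.00833333, 0.000416667 ms; sum = 0.0154167 ms.
Propagation delays (d/s per hop): 0.0486667, 1.93333, 9.7619 ms; sum = 11.7439 ms.
Processing at 2 router(s): 2 × 2.1 ms = 4.2 ms.
End-to-end = 16.0 ms.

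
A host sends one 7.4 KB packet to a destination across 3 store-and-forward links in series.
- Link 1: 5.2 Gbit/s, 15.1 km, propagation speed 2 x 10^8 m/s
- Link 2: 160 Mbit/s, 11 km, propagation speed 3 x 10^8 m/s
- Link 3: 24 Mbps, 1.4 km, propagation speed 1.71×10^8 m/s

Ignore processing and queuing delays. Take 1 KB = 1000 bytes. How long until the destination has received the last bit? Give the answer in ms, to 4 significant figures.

2.968 ms

L = 59200 bits.
Transmission delays (L/R per hop): 0.0113846, 0.37, 2.46667 ms; sum = 2.84805 ms.
Propagation delays (d/s per hop): 0.0755, 0.0366667, 0.00818713 ms; sum = 0.120354 ms.
End-to-end = 2.968 ms.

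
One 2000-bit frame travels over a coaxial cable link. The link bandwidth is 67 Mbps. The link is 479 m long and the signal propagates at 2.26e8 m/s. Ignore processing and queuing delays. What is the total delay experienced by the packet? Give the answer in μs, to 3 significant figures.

32.0 μs

Transmission delay = L/R = 2000 / 67000000 = 29.8507 μs.
Propagation delay = d/s = 479 m / 2.26e+08 m/s = 2.11947 μs.
Total = 32.0 μs.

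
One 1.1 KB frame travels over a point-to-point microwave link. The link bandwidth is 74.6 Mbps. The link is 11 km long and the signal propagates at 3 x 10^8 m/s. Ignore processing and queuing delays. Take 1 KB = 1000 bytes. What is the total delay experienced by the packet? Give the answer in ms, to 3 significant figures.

0.155 ms

L = 8800 bits.
Transmission delay = L/R = 8800 / 74600000 = 0.117962 ms.
Propagation delay = d/s = 11000 m / 300000000 m/s = 0.0366667 ms.
Total = 0.155 ms.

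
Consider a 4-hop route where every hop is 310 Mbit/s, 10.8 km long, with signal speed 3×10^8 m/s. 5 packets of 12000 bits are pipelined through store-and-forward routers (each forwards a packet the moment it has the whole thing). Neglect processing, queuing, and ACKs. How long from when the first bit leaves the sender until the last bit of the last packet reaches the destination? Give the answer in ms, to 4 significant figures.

0.4537 ms

Per-hop transmission t_tx = L/R = 12000/310000000 = 0.0387097 ms.
Per-hop propagation t_prop = 10800/300000000 = 0.036 ms.
Pipeline fill: first packet needs 4·t_tx to clear all hops; remaining 4 packets each add one t_tx.
Total = (4+5-1)·t_tx + 4·t_prop = 8·0.0387097 + 4·0.036 = 0.4537 ms.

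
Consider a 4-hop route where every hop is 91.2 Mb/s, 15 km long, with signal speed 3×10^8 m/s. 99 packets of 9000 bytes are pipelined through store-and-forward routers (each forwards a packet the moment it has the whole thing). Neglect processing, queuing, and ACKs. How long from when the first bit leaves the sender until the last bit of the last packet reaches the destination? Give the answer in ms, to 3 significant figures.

Per-hop transmission t_tx = L/R = 72000/91200000 = 0.789474 ms.
Per-hop propagation t_prop = 15000/300000000 = 0.05 ms.
Pipeline fill: first packet needs 4·t_tx to clear all hops; remaining 98 packets each add one t_tx.
Total = (4+99-1)·t_tx + 4·t_prop = 102·0.789474 + 4·0.05 = 80.7 ms.

80.7 ms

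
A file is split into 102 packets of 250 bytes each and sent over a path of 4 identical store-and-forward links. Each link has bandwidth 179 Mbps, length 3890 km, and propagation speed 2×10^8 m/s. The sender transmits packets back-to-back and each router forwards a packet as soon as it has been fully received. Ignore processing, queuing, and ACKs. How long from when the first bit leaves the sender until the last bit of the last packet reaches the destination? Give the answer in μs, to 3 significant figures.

Per-hop transmission t_tx = L/R = 2000/179000000 = 11.1732 μs.
Per-hop propagation t_prop = 3890000/200000000 = 19450 μs.
Pipeline fill: first packet needs 4·t_tx to clear all hops; remaining 101 packets each add one t_tx.
Total = (4+102-1)·t_tx + 4·t_prop = 105·11.1732 + 4·19450 = 79000 μs.

79000 μs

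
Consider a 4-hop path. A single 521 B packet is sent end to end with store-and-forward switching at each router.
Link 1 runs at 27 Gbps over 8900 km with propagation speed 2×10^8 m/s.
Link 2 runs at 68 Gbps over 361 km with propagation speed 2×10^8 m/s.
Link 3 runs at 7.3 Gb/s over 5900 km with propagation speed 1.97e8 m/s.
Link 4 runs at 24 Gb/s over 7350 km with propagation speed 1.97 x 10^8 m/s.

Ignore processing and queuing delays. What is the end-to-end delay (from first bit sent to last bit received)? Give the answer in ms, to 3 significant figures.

L = 521 × 8 = 4168 bits.
Transmission delays (L/R per hop): 0.00015437, 6.12941e-05, 0.000570959, 0.000173667 ms; sum = 0.00096029 ms.
Propagation delays (d/s per hop): 44.5, 1.805, 29.9492, 37.3096 ms; sum = 113.564 ms.
End-to-end = 114 ms.

114 ms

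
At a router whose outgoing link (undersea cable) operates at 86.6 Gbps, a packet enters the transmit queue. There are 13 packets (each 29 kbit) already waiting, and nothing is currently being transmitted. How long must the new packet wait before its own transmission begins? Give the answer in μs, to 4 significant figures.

Each queued packet: L/R = 29000/86600000000 = 0.334873 μs.
13 queued → 4.35335 μs.
Queuing delay = 4.353 μs.

4.353 μs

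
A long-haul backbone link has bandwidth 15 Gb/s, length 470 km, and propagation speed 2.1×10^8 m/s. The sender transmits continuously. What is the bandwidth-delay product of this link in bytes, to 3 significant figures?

4200000 bytes

Propagation delay = 470000 / 210000000 = 0.0022381 s.
BDP = R × t_prop = 15000000000 × 0.0022381 = 33571400 bits.
In bytes: 33571400/8 = 4200000 bytes.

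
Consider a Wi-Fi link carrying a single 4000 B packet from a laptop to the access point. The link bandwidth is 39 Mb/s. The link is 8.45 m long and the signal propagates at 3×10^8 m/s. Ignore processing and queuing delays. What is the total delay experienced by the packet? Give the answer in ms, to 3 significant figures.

L = 4000 × 8 = 32000 bits.
Transmission delay = L/R = 32000 / 39000000 = 0.820513 ms.
Propagation delay = d/s = 8.45 m / 300000000 m/s = 2.81667e-05 ms.
Total = 0.821 ms.

0.821 ms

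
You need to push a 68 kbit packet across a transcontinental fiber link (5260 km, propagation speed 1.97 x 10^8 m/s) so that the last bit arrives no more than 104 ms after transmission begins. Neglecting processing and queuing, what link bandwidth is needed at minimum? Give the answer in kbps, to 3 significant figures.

880 kbps

Propagation delay = 5260000 / 197000000 = 26.7005 ms.
Transmission budget = 104 − 26.7005 = 77.2995 ms.
R ≥ L / t_tx = 68000 bits / 0.0772995 s = 880 kbps.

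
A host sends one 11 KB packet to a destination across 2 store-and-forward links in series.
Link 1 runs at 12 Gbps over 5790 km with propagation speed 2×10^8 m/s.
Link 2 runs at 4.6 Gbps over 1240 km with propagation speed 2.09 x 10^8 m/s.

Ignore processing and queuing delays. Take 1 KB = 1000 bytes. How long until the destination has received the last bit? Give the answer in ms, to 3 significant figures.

34.9 ms

L = 88000 bits.
Transmission delays (L/R per hop): 0.00733333, 0.0191304 ms; sum = 0.0264638 ms.
Propagation delays (d/s per hop): 28.95, 5.93301 ms; sum = 34.883 ms.
End-to-end = 34.9 ms.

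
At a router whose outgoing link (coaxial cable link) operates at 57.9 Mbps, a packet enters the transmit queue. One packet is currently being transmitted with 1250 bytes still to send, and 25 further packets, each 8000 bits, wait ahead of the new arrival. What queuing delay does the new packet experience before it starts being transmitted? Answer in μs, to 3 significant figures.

3630 μs

Each queued packet: L/R = 8000/57900000 = 138.169 μs.
25 queued → 3454.23 μs.
Plus remaining 10000 bits of current packet: 172.712 μs.
Queuing delay = 3630 μs.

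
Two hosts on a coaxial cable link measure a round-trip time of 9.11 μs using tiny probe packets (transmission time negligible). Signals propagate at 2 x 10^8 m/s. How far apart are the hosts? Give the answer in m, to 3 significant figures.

One-way propagation = RTT/2 = 4.555 μs.
d = s × t = 200000000 × 4.555e-06 = 911 m.

911 m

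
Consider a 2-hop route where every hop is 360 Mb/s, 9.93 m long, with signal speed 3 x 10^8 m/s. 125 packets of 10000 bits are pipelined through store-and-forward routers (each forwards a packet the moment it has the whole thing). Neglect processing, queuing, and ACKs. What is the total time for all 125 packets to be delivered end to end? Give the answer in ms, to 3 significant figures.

Per-hop transmission t_tx = L/R = 10000/360000000 = 0.0277778 ms.
Per-hop propagation t_prop = 9.93/300000000 = 3.31e-05 ms.
Pipeline fill: first packet needs 2·t_tx to clear all hops; remaining 124 packets each add one t_tx.
Total = (2+125-1)·t_tx + 2·t_prop = 126·0.0277778 + 2·3.31e-05 = 3.50 ms.

3.50 ms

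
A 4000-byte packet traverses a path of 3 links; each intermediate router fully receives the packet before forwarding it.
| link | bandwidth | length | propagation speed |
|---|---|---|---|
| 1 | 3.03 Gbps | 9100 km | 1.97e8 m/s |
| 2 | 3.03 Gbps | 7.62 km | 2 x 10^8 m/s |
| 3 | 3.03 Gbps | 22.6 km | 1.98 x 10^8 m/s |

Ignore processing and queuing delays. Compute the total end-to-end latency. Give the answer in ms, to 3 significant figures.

46.4 ms

L = 4000 × 8 = 32000 bits.
Transmission delay per hop = L/R = 32000/3030000000 = 0.0105611 ms; 3 hops → 0.0316832 ms.
Propagation delays (d/s per hop): 46.1929, 0.0381, 0.114141 ms; sum = 46.3451 ms.
End-to-end = 46.4 ms.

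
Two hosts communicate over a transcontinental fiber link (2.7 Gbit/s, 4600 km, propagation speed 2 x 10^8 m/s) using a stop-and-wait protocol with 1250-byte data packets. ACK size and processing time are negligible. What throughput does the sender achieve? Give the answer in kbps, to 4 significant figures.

t_tx = L/R = 10000/2700000000 = 3.7037e-06 s.
t_prop = 4600000/200000000 = 0.023 s; RTT = 0.046 s.
Cycle = t_tx + RTT = 0.0460037 s.
Throughput = L / cycle = 10000 / 0.0460037 = 217.4 kbps.

217.4 kbps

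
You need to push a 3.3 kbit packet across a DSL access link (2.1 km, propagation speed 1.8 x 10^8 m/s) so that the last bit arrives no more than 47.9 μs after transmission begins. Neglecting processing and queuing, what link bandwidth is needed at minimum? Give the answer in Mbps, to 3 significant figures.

Propagation delay = 2100 / 180000000 = 11.6667 μs.
Transmission budget = 47.9 − 11.6667 = 36.2333 μs.
R ≥ L / t_tx = 3300 bits / 3.62333e-05 s = 91.1 Mbps.

91.1 Mbps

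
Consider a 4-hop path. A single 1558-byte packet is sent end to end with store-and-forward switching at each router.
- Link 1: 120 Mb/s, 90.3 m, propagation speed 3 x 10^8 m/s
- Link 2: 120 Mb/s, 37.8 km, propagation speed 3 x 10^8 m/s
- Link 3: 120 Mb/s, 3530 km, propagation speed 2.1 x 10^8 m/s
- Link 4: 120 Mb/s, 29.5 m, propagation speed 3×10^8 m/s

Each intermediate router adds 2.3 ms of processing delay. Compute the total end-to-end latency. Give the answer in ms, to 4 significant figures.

L = 1558 × 8 = 12464 bits.
Transmission delay per hop = L/R = 12464/120000000 = 0.103867 ms; 4 hops → 0.415467 ms.
Propagation delays (d/s per hop): 0.000301, 0.126, 16.8095, 9.83333e-05 ms; sum = 16.9359 ms.
Processing at 3 router(s): 3 × 2.3 ms = 6.9 ms.
End-to-end = 24.25 ms.

24.25 ms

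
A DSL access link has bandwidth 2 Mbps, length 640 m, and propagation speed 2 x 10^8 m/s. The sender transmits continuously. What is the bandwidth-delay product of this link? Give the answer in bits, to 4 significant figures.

6.400 bits

Propagation delay = 640 / 200000000 = 3.2e-06 s.
BDP = R × t_prop = 2000000 × 3.2e-06 = 6.4 bits.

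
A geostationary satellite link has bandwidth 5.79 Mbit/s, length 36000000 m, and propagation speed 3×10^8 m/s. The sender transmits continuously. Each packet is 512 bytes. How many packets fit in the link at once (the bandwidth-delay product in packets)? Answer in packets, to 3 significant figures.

Propagation delay = 36000000 / 300000000 = 0.12 s.
BDP = R × t_prop = 5790000 × 0.12 = 694800 bits.
In packets of 4096 bits: 170 packets.

170 packets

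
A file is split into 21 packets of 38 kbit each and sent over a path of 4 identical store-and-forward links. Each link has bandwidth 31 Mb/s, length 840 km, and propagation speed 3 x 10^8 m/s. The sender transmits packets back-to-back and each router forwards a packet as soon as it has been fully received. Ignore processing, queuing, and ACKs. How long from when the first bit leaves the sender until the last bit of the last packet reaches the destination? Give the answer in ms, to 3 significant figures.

40.6 ms

Per-hop transmission t_tx = L/R = 38000/31000000 = 1.22581 ms.
Per-hop propagation t_prop = 840000/300000000 = 2.8 ms.
Pipeline fill: first packet needs 4·t_tx to clear all hops; remaining 20 packets each add one t_tx.
Total = (4+21-1)·t_tx + 4·t_prop = 24·1.22581 + 4·2.8 = 40.6 ms.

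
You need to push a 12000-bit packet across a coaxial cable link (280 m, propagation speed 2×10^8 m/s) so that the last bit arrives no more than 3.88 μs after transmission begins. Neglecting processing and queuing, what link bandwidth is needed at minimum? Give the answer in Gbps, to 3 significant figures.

4.84 Gbps

Propagation delay = 280 / 200000000 = 1.4 μs.
Transmission budget = 3.88 − 1.4 = 2.48 μs.
R ≥ L / t_tx = 12000 bits / 2.48e-06 s = 4.84 Gbps.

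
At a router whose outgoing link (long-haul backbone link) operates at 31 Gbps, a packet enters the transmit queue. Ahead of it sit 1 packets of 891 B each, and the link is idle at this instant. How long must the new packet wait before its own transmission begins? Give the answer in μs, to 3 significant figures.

Each queued packet: L/R = 7128/31000000000 = 0.229935 μs.
1 queued → 0.229935 μs.
Queuing delay = 0.230 μs.

0.230 μs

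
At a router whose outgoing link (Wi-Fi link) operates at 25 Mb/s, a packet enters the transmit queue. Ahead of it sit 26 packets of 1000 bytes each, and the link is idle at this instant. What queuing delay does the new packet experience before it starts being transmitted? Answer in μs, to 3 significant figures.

Each queued packet: L/R = 8000/25000000 = 320 μs.
26 queued → 8320 μs.
Queuing delay = 8320 μs.

8320 μs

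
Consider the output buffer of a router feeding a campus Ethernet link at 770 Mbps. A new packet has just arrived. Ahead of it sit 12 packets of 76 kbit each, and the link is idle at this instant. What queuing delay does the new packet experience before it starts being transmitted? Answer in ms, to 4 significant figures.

Each queued packet: L/R = 76000/770000000 = 0.0987013 ms.
12 queued → 1.18442 ms.
Queuing delay = 1.184 ms.

1.184 ms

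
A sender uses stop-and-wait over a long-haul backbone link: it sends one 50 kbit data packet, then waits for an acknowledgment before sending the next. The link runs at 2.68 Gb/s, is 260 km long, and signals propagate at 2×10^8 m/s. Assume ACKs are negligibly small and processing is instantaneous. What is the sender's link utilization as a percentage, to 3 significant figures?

t_tx = L/R = 50000/2680000000 = 1.86567e-05 s.
t_prop = 260000/200000000 = 0.0013 s; RTT = 0.0026 s.
Cycle = t_tx + RTT = 0.00261866 s.
Utilization = t_tx / cycle = 1.86567e-05/0.00261866 = 0.712 %.

0.712 %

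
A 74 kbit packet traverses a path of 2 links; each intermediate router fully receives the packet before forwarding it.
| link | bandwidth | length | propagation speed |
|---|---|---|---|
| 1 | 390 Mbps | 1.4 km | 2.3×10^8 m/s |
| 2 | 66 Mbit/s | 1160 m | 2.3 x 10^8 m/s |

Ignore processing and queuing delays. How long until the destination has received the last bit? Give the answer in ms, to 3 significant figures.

1.32 ms

L = 74000 bits.
Transmission delays (L/R per hop): 0.189744, 1.12121 ms; sum = 1.31096 ms.
Propagation delays (d/s per hop): 0.00608696, 0.00504348 ms; sum = 0.0111304 ms.
End-to-end = 1.32 ms.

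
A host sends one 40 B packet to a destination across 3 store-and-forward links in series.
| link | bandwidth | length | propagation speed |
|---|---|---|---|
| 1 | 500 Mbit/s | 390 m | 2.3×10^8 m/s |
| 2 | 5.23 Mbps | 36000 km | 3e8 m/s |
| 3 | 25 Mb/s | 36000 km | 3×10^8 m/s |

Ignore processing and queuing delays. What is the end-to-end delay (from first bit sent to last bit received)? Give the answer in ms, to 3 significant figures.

L = 40 × 8 = 320 bits.
Transmission delays (L/R per hop): 0.00064, 0.0611855, 0.0128 ms; sum = 0.0746255 ms.
Propagation delays (d/s per hop): 0.00169565, 120, 120 ms; sum = 240.002 ms.
End-to-end = 240 ms.

240 ms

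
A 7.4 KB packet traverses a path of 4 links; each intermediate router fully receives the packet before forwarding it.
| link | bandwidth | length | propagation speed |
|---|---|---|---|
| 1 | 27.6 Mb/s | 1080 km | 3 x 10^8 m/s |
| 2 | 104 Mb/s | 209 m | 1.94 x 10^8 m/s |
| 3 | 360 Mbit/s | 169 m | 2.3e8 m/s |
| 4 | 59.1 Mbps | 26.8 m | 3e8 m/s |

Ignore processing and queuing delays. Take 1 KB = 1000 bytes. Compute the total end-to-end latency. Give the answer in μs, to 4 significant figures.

L = 59200 bits.
Transmission delays (L/R per hop): 2144.93, 569.231, 164.444, 1001.69 μs; sum = 3880.29 μs.
Propagation delays (d/s per hop): 3600, 1.07732, 0.734783, 0.0893333 μs; sum = 3601.9 μs.
End-to-end = 7482 μs.

7482 μs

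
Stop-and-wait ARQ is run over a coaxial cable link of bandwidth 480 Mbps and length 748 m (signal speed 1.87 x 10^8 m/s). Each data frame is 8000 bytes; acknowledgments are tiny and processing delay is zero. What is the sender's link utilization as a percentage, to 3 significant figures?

t_tx = L/R = 64000/480000000 = 0.000133333 s.
t_prop = 748/187000000 = 4e-06 s; RTT = 8e-06 s.
Cycle = t_tx + RTT = 0.000141333 s.
Utilization = t_tx / cycle = 0.000133333/0.000141333 = 94.3 %.

94.3 %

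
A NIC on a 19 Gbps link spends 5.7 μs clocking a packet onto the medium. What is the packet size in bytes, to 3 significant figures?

L = R × t_tx = 19000000000 b/s × 5.7e-06 s = 108300 bits.
In bytes: 108300 / 8 = 13500 bytes.

13500 bytes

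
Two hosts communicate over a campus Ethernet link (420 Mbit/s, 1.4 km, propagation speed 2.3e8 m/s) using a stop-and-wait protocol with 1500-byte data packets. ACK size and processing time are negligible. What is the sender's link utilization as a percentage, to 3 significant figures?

70.1 %

t_tx = L/R = 12000/420000000 = 2.85714e-05 s.
t_prop = 1400/2.3e+08 = 6.08696e-06 s; RTT = 1.21739e-05 s.
Cycle = t_tx + RTT = 4.07453e-05 s.
Utilization = t_tx / cycle = 2.85714e-05/4.07453e-05 = 70.1 %.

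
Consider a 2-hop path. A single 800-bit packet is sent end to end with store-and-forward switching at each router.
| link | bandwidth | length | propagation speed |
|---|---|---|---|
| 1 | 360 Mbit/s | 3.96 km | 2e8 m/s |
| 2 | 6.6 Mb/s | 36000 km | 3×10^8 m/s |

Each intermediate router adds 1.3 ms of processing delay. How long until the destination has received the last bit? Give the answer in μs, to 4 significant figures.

Transmission delays (L/R per hop): 2.22222, 121.212 μs; sum = 123.434 μs.
Propagation delays (d/s per hop): 19.8, 120000 μs; sum = 120020 μs.
Processing at 1 router(s): 1 × 1.3 ms = 1300 μs.
End-to-end = 121400 μs.

121400 μs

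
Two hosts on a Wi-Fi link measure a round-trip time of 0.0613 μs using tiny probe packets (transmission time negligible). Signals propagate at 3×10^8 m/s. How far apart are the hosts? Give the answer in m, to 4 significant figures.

9.195 m

One-way propagation = RTT/2 = 0.03065 μs.
d = s × t = 300000000 × 3.065e-08 = 9.195 m.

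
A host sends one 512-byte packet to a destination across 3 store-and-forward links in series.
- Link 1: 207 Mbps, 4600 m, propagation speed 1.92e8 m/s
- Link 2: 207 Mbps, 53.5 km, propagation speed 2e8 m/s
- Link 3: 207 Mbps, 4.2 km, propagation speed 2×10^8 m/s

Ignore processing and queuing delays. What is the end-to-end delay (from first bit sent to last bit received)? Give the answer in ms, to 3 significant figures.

0.372 ms

L = 512 × 8 = 4096 bits.
Transmission delay per hop = L/R = 4096/207000000 = 0.0197874 ms; 3 hops → 0.0593623 ms.
Propagation delays (d/s per hop): 0.0239583, 0.2675, 0.021 ms; sum = 0.312458 ms.
End-to-end = 0.372 ms.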